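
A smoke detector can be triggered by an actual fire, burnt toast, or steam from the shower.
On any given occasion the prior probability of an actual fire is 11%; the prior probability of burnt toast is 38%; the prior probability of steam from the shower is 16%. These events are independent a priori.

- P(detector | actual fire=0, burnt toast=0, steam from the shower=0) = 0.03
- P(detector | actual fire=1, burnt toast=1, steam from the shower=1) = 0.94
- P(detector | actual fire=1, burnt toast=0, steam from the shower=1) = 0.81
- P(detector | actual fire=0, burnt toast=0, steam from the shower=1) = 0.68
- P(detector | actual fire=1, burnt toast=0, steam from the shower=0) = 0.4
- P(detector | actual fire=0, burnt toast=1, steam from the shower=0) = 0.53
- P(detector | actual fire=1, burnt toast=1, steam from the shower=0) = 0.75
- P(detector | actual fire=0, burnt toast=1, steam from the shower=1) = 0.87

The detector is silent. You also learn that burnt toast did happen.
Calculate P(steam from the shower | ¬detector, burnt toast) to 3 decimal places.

P(steam from the shower | ¬detector, burnt toast) ≈ 0.050

By total probability over the 4 (actual fire, steam from the shower) configurations:
  P(¬detector | burnt toast) = 0.47×0.89×0.84 + 0.13×0.89×0.16 + 0.25×0.11×0.84 + 0.06×0.11×0.16
        = 0.351372 + 0.018512 + 0.023100 + 0.001056 = 0.394040
The terms with steam from the shower present sum to 0.019568, so
  P(steam from the shower | ¬detector, burnt toast) = 0.019568 / 0.394040 ≈ 0.050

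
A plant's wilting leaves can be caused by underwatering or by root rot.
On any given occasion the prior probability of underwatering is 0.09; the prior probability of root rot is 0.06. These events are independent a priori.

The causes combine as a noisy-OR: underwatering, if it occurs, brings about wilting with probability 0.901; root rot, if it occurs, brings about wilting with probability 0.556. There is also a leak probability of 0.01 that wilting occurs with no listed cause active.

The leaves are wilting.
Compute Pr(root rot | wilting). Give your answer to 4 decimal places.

Under noisy-OR, P(wilting | causes) = 1 − (1−0.01)·∏(1−qᵢ) over the active causes.
Sum P(wilting|·) weighted by the priors over the 4 (underwatering, root rot) configurations:
  P(wilting) = 0.01×0.91×0.94 + 0.56044×0.91×0.06 + 0.90199×0.09×0.94 + 0.956484×0.09×0.06
        = 0.008554 + 0.030600 + 0.076308 + 0.005165 = 0.120627
The terms with root rot present sum to 0.035765, so
  P(root rot | wilting) = 0.035765 / 0.120627 ≈ 0.2965

Pr(root rot | wilting) ≈ 0.2965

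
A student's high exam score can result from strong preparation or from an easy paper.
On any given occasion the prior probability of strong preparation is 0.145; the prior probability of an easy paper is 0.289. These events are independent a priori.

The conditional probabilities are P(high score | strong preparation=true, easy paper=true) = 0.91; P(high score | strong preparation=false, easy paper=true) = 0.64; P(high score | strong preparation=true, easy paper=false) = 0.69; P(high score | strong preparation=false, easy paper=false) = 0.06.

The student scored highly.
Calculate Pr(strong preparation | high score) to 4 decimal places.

Pr(strong preparation | high score) ≈ 0.3596

Enumerate the 4 (strong preparation, easy paper) configurations and weight by the priors:
  P(high score) = 0.06×0.855×0.711 + 0.64×0.855×0.289 + 0.69×0.145×0.711 + 0.91×0.145×0.289
        = 0.036474 + 0.158141 + 0.071136 + 0.038134 = 0.303885
Keeping only the strong preparation-present terms gives 0.109270, so
  P(strong preparation | high score) = 0.109270 / 0.303885 ≈ 0.3596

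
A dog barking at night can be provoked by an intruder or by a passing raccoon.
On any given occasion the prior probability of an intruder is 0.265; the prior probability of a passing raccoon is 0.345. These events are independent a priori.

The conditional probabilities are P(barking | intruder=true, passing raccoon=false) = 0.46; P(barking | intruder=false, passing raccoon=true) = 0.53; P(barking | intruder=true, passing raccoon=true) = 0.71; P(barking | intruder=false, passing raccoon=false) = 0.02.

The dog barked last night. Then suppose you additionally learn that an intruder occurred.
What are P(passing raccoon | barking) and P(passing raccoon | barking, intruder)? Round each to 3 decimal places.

For the numerator, keep only passing raccoon=true terms: 0.134395 + 0.064912 = 0.199307
Denominator P(barking): 0.02×0.735×0.655 + 0.53×0.735×0.345 + 0.46×0.265×0.655 + 0.71×0.265×0.345 = 0.288780
Posterior = 0.199307 / 0.288780 ≈ 0.690

Now also conditioning on intruder=true:
P(barking | intruder) = 0.46·0.655 + 0.71·0.345 = 0.301300 + 0.244950 = 0.546250
Of this, 0.244950 comes from 0.71·0.345 (the passing raccoon=true cases).
Hence the posterior is 0.244950/0.546250 ≈ 0.448.

P(passing raccoon | barking) ≈ 0.690; P(passing raccoon | barking, intruder) ≈ 0.448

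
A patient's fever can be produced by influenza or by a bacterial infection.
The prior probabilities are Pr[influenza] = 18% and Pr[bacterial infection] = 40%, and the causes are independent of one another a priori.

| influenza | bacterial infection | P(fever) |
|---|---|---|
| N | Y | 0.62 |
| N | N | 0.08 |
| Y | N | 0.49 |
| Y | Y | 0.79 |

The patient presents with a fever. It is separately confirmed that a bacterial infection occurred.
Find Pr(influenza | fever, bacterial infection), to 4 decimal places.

Pr(influenza | fever, bacterial infection) ≈ 0.2186

For the numerator, keep only influenza=true terms: 0.79·0.18 = 0.142200
The normalizing constant is 0.62·0.82 + 0.79·0.18 = 0.650600
Posterior = 0.142200 / 0.650600 ≈ 0.2186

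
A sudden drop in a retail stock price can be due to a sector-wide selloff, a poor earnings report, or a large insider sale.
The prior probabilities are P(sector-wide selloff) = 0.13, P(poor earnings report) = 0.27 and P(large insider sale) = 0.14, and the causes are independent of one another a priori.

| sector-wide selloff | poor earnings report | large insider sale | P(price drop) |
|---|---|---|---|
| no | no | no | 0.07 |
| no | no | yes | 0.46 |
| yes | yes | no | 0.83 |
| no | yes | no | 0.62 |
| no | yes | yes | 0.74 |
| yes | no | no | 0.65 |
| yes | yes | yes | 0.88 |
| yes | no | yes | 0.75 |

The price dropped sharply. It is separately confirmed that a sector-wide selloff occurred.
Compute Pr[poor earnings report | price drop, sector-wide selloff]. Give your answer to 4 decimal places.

Weight on poor earnings report=true, given the evidence: 0.192726 + 0.033264 = 0.225990
Denominator P(price drop | sector-wide selloff): 0.65·0.73·0.86 + 0.75·0.73·0.14 + 0.83·0.27·0.86 + 0.88·0.27·0.14 = 0.710710
Posterior = 0.225990 / 0.710710 ≈ 0.3180

Pr[poor earnings report | price drop, sector-wide selloff] ≈ 0.3180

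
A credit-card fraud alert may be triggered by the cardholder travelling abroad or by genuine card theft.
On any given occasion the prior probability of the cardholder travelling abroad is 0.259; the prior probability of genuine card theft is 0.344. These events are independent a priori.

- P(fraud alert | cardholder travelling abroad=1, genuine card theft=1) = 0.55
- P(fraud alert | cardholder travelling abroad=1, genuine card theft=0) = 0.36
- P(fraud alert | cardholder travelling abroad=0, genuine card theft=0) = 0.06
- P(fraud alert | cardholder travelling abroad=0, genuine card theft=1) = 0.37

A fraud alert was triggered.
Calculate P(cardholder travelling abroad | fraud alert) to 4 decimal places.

P(cardholder travelling abroad | fraud alert) ≈ 0.4715

P(fraud alert) = 0.06·0.741·0.656 + 0.37·0.741·0.344 + 0.36·0.259·0.656 + 0.55·0.259·0.344 = 0.029166 + 0.094314 + 0.061165 + 0.049003 = 0.233648
Restricting to configurations with cardholder travelling abroad present: 0.061165 + 0.049003 = 0.110168.
P(cardholder travelling abroad | fraud alert) = 0.110168 / 0.233648 ≈ 0.4715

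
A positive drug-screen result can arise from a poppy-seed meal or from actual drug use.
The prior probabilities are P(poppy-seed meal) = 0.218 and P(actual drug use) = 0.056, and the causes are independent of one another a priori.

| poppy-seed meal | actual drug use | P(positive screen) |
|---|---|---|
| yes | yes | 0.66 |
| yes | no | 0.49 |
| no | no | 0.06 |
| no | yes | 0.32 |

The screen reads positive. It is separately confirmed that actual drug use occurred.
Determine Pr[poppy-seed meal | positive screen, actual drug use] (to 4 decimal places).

Pr[poppy-seed meal | positive screen, actual drug use] ≈ 0.3651

P(positive screen | actual drug use) = 0.32×0.782 + 0.66×0.218 = 0.250240 + 0.143880 = 0.394120
Restricting to configurations with poppy-seed meal present: 0.66×0.218 = 0.143880.
Hence the posterior is 0.143880/0.394120 ≈ 0.3651.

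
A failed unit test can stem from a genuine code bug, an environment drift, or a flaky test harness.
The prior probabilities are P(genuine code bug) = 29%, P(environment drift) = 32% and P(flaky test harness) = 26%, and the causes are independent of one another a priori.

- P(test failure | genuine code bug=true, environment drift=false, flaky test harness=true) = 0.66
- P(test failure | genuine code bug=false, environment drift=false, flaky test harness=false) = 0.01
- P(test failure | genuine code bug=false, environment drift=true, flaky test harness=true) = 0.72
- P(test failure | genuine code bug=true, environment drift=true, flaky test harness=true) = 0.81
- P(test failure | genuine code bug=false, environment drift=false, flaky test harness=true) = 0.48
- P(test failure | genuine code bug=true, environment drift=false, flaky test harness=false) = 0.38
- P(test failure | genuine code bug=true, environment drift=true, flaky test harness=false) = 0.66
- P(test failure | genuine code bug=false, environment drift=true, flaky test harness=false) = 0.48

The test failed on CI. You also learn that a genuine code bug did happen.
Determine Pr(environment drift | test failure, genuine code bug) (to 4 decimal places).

Sum P(test failure|·) weighted by the priors over the 4 (environment drift, flaky test harness) configurations:
  P(test failure | genuine code bug) = 0.38·0.68·0.74 + 0.66·0.68·0.26 + 0.66·0.32·0.74 + 0.81·0.32·0.26
        = 0.191216 + 0.116688 + 0.156288 + 0.067392 = 0.531584
Configurations with environment drift contribute 0.223680, so
  P(environment drift | test failure, genuine code bug) = 0.223680 / 0.531584 ≈ 0.4208

Pr(environment drift | test failure, genuine code bug) ≈ 0.4208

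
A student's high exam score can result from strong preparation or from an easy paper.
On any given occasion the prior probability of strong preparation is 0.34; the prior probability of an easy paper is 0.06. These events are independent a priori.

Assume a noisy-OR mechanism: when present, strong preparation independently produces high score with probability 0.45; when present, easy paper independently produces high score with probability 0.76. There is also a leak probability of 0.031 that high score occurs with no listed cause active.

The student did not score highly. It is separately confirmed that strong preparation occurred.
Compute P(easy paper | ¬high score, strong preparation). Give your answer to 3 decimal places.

P(easy paper | ¬high score, strong preparation) ≈ 0.015

Under noisy-OR, P(high score | causes) = 1 − (1−0.031)·∏(1−qᵢ) over the active causes.
For the numerator, keep only easy paper=true terms: 0.127908·0.06 = 0.007674
Normalizer over all consistent configurations: 0.53295·0.94 + 0.127908·0.06 = 0.508647
P(easy paper | ¬high score, strong preparation) = 0.007674/0.508647 ≈ 0.015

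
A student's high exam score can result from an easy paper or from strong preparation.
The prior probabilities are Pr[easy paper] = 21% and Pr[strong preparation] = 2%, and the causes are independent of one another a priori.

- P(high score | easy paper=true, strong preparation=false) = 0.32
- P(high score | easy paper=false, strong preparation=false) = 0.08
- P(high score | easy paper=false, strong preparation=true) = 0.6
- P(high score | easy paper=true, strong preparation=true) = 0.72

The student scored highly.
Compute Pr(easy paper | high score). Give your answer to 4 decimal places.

Pr(easy paper | high score) ≈ 0.4910

Numerator (weight on configurations with easy paper): 0.065856 + 0.003024 = 0.068880
Normalizer over all consistent configurations: 0.08·0.79·0.98 + 0.6·0.79·0.02 + 0.32·0.21·0.98 + 0.72·0.21·0.02 = 0.140296
P(easy paper | high score) = 0.068880/0.140296 ≈ 0.4910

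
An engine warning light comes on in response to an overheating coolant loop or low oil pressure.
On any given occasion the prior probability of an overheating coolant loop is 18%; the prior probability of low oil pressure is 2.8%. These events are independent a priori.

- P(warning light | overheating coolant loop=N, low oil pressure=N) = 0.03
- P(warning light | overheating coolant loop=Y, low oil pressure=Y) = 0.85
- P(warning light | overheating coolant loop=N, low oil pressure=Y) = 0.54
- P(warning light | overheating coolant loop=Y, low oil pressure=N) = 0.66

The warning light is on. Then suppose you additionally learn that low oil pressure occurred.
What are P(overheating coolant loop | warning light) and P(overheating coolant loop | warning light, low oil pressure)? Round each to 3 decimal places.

P(overheating coolant loop | warning light) ≈ 0.767; P(overheating coolant loop | warning light, low oil pressure) ≈ 0.257

For the numerator, keep only overheating coolant loop=true terms: 0.115474 + 0.004284 = 0.119758
Denominator P(warning light): 0.03×0.82×0.972 + 0.54×0.82×0.028 + 0.66×0.18×0.972 + 0.85×0.18×0.028 = 0.156067
P(overheating coolant loop | warning light) = 0.119758/0.156067 ≈ 0.767

With the extra evidence:
Numerator (weight on configurations with overheating coolant loop): 0.85*0.18 = 0.153000
Denominator P(warning light | low oil pressure): 0.54*0.82 + 0.85*0.18 = 0.595800
Posterior = 0.153000 / 0.595800 ≈ 0.257
The drop from 0.767 to 0.257 is the explaining-away (discounting) effect.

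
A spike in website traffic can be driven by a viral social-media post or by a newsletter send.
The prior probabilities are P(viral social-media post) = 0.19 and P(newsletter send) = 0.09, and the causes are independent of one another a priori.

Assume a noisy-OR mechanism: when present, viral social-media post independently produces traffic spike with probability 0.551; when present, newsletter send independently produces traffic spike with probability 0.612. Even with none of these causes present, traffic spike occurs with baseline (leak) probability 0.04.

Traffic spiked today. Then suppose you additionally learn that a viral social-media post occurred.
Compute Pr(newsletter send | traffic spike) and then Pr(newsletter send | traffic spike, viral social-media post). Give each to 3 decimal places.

Pr(newsletter send | traffic spike) ≈ 0.319; Pr(newsletter send | traffic spike, viral social-media post) ≈ 0.126

Under noisy-OR, P(traffic spike | causes) = 1 − (1−0.04)·∏(1−qᵢ) over the active causes.
P(traffic spike) = 0.04×0.81×0.91 + 0.62752×0.81×0.09 + 0.56896×0.19×0.91 + 0.832756×0.19×0.09 = 0.029484 + 0.045746 + 0.098373 + 0.014240 = 0.187843
Restricting to configurations with newsletter send present: 0.045746 + 0.014240 = 0.059986.
So P(newsletter send | traffic spike) = 0.059986/0.187843 ≈ 0.319.

Now also conditioning on viral social-media post=true:
P(traffic spike | viral social-media post) = 0.56896·0.91 + 0.832756·0.09 = 0.517754 + 0.074948 = 0.592702
Of this, 0.074948 comes from 0.832756·0.09 (the newsletter send=true cases).
P(newsletter send | traffic spike, viral social-media post) = 0.074948 / 0.592702 ≈ 0.126
— viral social-media post explains away the evidence for newsletter send.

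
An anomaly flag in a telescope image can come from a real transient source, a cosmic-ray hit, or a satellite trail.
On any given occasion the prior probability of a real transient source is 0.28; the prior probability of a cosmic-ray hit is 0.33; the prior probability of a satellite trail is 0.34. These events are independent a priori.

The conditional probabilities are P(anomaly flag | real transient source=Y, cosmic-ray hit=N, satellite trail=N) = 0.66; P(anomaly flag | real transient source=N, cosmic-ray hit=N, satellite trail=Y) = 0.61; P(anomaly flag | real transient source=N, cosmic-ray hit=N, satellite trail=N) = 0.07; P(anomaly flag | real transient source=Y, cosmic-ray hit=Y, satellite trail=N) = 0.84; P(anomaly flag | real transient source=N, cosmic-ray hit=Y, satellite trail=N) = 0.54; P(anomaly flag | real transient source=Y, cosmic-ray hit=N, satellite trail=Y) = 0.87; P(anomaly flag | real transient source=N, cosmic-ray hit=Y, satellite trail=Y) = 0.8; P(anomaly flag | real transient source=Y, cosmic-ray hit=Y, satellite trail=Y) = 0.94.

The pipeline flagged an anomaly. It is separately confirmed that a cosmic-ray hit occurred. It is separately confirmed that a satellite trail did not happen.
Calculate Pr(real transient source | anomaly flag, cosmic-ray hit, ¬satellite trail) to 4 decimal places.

Enumerate both values of real transient source and weight by the priors:
  P(anomaly flag | cosmic-ray hit, ¬satellite trail) = 0.54*0.72 + 0.84*0.28
        = 0.388800 + 0.235200 = 0.624000
Keeping only the real transient source-present terms gives 0.235200, so
  P(real transient source | anomaly flag, cosmic-ray hit, ¬satellite trail) = 0.235200 / 0.624000 ≈ 0.3769

Pr(real transient source | anomaly flag, cosmic-ray hit, ¬satellite trail) ≈ 0.3769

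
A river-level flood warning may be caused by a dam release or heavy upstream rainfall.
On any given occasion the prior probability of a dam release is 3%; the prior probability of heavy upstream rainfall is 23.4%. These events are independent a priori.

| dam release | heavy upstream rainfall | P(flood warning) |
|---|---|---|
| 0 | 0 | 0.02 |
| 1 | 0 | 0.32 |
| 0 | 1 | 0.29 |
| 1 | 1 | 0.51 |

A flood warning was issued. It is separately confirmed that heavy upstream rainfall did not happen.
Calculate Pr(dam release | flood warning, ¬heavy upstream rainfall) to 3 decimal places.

Pr(dam release | flood warning, ¬heavy upstream rainfall) ≈ 0.331

By total probability over both values of dam release:
  P(flood warning | ¬heavy upstream rainfall) = 0.02×0.97 + 0.32×0.03
        = 0.019400 + 0.009600 = 0.029000
Configurations with dam release contribute 0.009600, so
  P(dam release | flood warning, ¬heavy upstream rainfall) = 0.009600 / 0.029000 ≈ 0.331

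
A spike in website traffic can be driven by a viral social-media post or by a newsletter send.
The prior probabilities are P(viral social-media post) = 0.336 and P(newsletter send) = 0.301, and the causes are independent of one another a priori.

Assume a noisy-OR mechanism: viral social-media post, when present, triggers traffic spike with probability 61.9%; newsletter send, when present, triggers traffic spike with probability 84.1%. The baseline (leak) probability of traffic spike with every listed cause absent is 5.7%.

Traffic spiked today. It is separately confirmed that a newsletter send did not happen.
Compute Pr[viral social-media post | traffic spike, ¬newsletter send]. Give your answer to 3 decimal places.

Under noisy-OR, P(traffic spike | causes) = 1 − (1−0.057)·∏(1−qᵢ) over the active causes.
Weight on viral social-media post=true, given the evidence: 0.640717·0.336 = 0.215281
Normalizer over all consistent configurations: 0.057·0.664 + 0.640717·0.336 = 0.253129
P(viral social-media post | traffic spike, ¬newsletter send) = 0.215281/0.253129 ≈ 0.850

Pr[viral social-media post | traffic spike, ¬newsletter send] ≈ 0.850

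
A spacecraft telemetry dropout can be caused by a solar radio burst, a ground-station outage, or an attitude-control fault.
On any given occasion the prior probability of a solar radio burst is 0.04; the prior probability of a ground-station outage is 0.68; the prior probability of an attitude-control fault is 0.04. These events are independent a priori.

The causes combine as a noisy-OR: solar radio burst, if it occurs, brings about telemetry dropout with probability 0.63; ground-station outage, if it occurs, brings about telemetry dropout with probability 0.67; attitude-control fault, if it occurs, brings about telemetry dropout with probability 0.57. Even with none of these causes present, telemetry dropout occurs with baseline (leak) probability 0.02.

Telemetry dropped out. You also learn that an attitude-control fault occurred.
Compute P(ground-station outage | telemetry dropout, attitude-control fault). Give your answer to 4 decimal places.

P(ground-station outage | telemetry dropout, attitude-control fault) ≈ 0.7571

Under noisy-OR, P(telemetry dropout | causes) = 1 − (1−0.02)·∏(1−qᵢ) over the active causes.
P(telemetry dropout | attitude-control fault) = 0.5786·0.96·0.32 + 0.860938·0.96·0.68 + 0.844082·0.04·0.32 + 0.948547·0.04·0.68 = 0.177746 + 0.562020 + 0.010804 + 0.025800 = 0.776370
Restricting to configurations with ground-station outage present: 0.562020 + 0.025800 = 0.587820.
Hence the posterior is 0.587820/0.776370 ≈ 0.7571.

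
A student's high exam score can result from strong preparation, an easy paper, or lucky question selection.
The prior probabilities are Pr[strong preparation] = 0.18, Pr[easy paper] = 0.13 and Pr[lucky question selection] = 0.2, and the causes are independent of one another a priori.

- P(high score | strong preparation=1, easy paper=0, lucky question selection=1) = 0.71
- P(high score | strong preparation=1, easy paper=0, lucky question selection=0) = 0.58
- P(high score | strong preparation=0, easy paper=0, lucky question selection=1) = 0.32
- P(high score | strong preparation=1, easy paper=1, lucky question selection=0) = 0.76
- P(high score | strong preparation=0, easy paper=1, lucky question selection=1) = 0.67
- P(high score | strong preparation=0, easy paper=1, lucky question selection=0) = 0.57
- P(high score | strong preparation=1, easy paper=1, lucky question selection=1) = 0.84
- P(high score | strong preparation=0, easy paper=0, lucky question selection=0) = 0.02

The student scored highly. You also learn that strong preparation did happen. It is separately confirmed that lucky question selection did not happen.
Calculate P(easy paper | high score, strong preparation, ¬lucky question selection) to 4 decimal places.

Weight on easy paper=true, given the evidence: 0.76·0.13 = 0.098800
Denominator P(high score | strong preparation, ¬lucky question selection): 0.58·0.87 + 0.76·0.13 = 0.603400
P(easy paper | high score, strong preparation, ¬lucky question selection) = 0.098800/0.603400 ≈ 0.1637

P(easy paper | high score, strong preparation, ¬lucky question selection) ≈ 0.1637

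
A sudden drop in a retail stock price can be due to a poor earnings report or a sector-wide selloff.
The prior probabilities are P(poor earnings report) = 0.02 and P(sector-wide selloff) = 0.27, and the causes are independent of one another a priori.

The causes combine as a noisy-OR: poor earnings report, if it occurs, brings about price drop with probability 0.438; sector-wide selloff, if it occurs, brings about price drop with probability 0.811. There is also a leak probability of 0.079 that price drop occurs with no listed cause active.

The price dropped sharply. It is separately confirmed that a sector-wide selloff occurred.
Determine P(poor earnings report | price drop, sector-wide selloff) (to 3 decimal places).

Under noisy-OR, P(price drop | causes) = 1 − (1−0.079)·∏(1−qᵢ) over the active causes.
Enumerate both values of poor earnings report and weight by the priors:
  P(price drop | sector-wide selloff) = 0.825931*0.98 + 0.902173*0.02
        = 0.809412 + 0.018043 = 0.827455
The terms with poor earnings report present sum to 0.018043, so
  P(poor earnings report | price drop, sector-wide selloff) = 0.018043 / 0.827455 ≈ 0.022

P(poor earnings report | price drop, sector-wide selloff) ≈ 0.022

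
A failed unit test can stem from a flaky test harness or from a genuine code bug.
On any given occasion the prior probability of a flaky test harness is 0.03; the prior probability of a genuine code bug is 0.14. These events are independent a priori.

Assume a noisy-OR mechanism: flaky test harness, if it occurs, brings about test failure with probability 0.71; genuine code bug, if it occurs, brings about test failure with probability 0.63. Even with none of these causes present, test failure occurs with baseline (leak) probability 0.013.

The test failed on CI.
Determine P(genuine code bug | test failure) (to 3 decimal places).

P(genuine code bug | test failure) ≈ 0.755

Under noisy-OR, P(test failure | causes) = 1 − (1−0.013)·∏(1−qᵢ) over the active causes.
P(test failure) = 0.013×0.97×0.86 + 0.63481×0.97×0.14 + 0.71377×0.03×0.86 + 0.894095×0.03×0.14 = 0.010845 + 0.086207 + 0.018415 + 0.003755 = 0.119222
Restricting to configurations with genuine code bug present: 0.086207 + 0.003755 = 0.089962.
Hence the posterior is 0.089962/0.119222 ≈ 0.755.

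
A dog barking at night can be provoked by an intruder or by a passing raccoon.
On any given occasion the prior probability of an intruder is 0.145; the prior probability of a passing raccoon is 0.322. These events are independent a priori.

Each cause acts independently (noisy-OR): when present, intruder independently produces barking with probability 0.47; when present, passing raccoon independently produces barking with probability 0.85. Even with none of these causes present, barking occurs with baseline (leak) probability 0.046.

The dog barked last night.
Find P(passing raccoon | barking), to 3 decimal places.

P(passing raccoon | barking) ≈ 0.788

Under noisy-OR, P(barking | causes) = 1 − (1−0.046)·∏(1−qᵢ) over the active causes.
For the numerator, keep only passing raccoon=true terms: 0.235913 + 0.043149 = 0.279062
The normalizing constant is 0.046×0.855×0.678 + 0.8569×0.855×0.322 + 0.49438×0.145×0.678 + 0.924157×0.145×0.322 = 0.354330
P(passing raccoon | barking) = 0.279062/0.354330 ≈ 0.788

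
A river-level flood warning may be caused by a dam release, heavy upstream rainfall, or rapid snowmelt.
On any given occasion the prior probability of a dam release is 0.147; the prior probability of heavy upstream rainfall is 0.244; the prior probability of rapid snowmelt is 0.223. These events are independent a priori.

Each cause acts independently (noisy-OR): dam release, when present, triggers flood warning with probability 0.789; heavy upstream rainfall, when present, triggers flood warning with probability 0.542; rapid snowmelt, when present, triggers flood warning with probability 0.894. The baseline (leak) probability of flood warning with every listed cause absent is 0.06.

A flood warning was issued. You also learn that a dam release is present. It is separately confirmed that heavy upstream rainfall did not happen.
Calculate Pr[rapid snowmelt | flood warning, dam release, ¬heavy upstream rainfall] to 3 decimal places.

Under noisy-OR, P(flood warning | causes) = 1 − (1−0.06)·∏(1−qᵢ) over the active causes.
P(flood warning | dam release, ¬heavy upstream rainfall) = 0.80166*0.777 + 0.978976*0.223 = 0.622890 + 0.218312 = 0.841202
Restricting to configurations with rapid snowmelt present: 0.978976*0.223 = 0.218312.
So P(rapid snowmelt | flood warning, dam release, ¬heavy upstream rainfall) = 0.218312/0.841202 ≈ 0.260.

Pr[rapid snowmelt | flood warning, dam release, ¬heavy upstream rainfall] ≈ 0.260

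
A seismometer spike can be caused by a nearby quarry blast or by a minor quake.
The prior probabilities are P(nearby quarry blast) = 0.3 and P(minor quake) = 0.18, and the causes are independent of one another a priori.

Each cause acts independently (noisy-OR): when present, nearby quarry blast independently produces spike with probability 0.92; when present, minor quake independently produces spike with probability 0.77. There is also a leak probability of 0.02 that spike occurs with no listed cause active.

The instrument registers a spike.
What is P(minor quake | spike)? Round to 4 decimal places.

P(minor quake | spike) ≈ 0.3874

Under noisy-OR, P(spike | causes) = 1 − (1−0.02)·∏(1−qᵢ) over the active causes.
P(spike) = 0.02×0.7×0.82 + 0.7746×0.7×0.18 + 0.9216×0.3×0.82 + 0.981968×0.3×0.18 = 0.011480 + 0.097600 + 0.226714 + 0.053026 = 0.388820
Of this, 0.150626 comes from 0.097600 + 0.053026 (the minor quake=true cases).
So P(minor quake | spike) = 0.150626/0.388820 ≈ 0.3874.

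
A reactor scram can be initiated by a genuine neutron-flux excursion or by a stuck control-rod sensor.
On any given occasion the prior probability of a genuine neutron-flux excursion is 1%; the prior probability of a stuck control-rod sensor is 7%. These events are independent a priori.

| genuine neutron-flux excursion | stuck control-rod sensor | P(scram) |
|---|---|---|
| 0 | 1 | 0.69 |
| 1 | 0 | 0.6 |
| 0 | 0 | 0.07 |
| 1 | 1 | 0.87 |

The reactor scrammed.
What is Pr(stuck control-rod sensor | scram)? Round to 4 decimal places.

Pr(stuck control-rod sensor | scram) ≈ 0.4088

Enumerate the 4 (genuine neutron-flux excursion, stuck control-rod sensor) configurations and weight by the priors:
  P(scram) = 0.07·0.99·0.93 + 0.69·0.99·0.07 + 0.6·0.01·0.93 + 0.87·0.01·0.07
        = 0.064449 + 0.047817 + 0.005580 + 0.000609 = 0.118455
Configurations with stuck control-rod sensor contribute 0.048426, so
  P(stuck control-rod sensor | scram) = 0.048426 / 0.118455 ≈ 0.4088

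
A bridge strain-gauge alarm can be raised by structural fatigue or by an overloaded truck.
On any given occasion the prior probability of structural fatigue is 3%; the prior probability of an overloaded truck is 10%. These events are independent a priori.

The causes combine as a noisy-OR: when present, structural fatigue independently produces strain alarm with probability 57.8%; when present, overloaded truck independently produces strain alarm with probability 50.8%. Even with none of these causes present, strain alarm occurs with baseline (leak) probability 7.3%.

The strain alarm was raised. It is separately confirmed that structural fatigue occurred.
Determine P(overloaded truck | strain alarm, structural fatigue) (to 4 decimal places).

Under noisy-OR, P(strain alarm | causes) = 1 − (1−0.073)·∏(1−qᵢ) over the active causes.
By total probability over both values of overloaded truck:
  P(strain alarm | structural fatigue) = 0.608806·0.9 + 0.807533·0.1
        = 0.547925 + 0.080753 = 0.628678
Keeping only the overloaded truck-present terms gives 0.080753, so
  P(overloaded truck | strain alarm, structural fatigue) = 0.080753 / 0.628678 ≈ 0.1284

P(overloaded truck | strain alarm, structural fatigue) ≈ 0.1284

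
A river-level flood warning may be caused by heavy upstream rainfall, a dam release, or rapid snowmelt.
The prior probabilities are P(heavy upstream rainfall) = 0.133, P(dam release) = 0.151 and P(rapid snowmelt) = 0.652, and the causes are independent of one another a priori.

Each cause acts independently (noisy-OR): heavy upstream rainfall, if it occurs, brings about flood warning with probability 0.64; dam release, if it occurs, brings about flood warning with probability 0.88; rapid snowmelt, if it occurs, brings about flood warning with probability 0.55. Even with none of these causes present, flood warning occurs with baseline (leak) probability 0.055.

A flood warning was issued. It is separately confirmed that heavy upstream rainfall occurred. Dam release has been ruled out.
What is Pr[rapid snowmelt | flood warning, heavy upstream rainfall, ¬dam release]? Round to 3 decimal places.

Under noisy-OR, P(flood warning | causes) = 1 − (1−0.055)·∏(1−qᵢ) over the active causes.
P(flood warning | heavy upstream rainfall, ¬dam release) = 0.6598·0.348 + 0.84691·0.652 = 0.229610 + 0.552185 = 0.781795
Of this, 0.552185 comes from 0.84691·0.652 (the rapid snowmelt=true cases).
So P(rapid snowmelt | flood warning, heavy upstream rainfall, ¬dam release) = 0.552185/0.781795 ≈ 0.706.

Pr[rapid snowmelt | flood warning, heavy upstream rainfall, ¬dam release] ≈ 0.706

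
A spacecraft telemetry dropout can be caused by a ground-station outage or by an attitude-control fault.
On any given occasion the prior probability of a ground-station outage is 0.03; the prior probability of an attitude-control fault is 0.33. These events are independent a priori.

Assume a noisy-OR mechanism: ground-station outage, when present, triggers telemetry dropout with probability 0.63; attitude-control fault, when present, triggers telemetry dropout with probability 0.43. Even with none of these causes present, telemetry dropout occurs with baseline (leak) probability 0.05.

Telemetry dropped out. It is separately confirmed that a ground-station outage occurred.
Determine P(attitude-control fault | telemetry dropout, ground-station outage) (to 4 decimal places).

P(attitude-control fault | telemetry dropout, ground-station outage) ≈ 0.3779

Under noisy-OR, P(telemetry dropout | causes) = 1 − (1−0.05)·∏(1−qᵢ) over the active causes.
P(telemetry dropout | ground-station outage) = 0.6485·0.67 + 0.799645·0.33 = 0.434495 + 0.263883 = 0.698378
The attitude-control fault-present share is 0.799645·0.33 = 0.263883.
P(attitude-control fault | telemetry dropout, ground-station outage) = 0.263883 / 0.698378 ≈ 0.3779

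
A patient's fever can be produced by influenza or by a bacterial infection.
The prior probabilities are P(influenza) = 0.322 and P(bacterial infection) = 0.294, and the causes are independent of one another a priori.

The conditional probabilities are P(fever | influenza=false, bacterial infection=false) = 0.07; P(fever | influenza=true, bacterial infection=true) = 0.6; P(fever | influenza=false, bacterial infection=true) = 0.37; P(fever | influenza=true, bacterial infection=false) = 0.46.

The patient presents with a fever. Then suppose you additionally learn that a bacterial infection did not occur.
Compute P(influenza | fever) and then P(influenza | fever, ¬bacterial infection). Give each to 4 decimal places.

P(influenza | fever) ≈ 0.6007; P(influenza | fever, ¬bacterial infection) ≈ 0.7573

Enumerate the 4 (influenza, bacterial infection) configurations and weight by the priors:
  P(fever) = 0.07·0.678·0.706 + 0.37·0.678·0.294 + 0.46·0.322·0.706 + 0.6·0.322·0.294
        = 0.033507 + 0.073753 + 0.104573 + 0.056801 = 0.268634
The terms with influenza present sum to 0.161374, so
  P(influenza | fever) = 0.161374 / 0.268634 ≈ 0.6007

Now also conditioning on bacterial infection≠true:
Numerator (weight on configurations with influenza): 0.46×0.322 = 0.148120
Denominator P(fever | ¬bacterial infection): 0.07×0.678 + 0.46×0.322 = 0.195580
Posterior = 0.148120 / 0.195580 ≈ 0.7573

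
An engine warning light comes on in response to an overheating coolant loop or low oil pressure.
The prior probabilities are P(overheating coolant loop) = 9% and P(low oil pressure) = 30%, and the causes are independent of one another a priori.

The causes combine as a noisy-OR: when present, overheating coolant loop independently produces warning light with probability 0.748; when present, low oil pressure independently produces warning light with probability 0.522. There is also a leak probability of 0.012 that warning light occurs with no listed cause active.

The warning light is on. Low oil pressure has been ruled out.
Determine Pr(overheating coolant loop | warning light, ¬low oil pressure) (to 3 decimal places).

Pr(overheating coolant loop | warning light, ¬low oil pressure) ≈ 0.861

Under noisy-OR, P(warning light | causes) = 1 − (1−0.012)·∏(1−qᵢ) over the active causes.
Enumerate both values of overheating coolant loop and weight by the priors:
  P(warning light | ¬low oil pressure) = 0.012×0.91 + 0.751024×0.09
        = 0.010920 + 0.067592 = 0.078512
Configurations with overheating coolant loop contribute 0.067592, so
  P(overheating coolant loop | warning light, ¬low oil pressure) = 0.067592 / 0.078512 ≈ 0.861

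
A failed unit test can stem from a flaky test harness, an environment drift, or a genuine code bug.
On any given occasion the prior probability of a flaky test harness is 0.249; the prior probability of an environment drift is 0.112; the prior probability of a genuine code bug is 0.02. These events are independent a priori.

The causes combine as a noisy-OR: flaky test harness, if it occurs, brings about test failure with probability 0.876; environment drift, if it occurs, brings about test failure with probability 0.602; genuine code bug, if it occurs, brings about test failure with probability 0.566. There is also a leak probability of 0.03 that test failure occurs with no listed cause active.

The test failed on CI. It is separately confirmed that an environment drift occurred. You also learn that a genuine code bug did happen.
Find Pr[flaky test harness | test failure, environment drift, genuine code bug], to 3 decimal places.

Pr[flaky test harness | test failure, environment drift, genuine code bug] ≈ 0.281

Under noisy-OR, P(test failure | causes) = 1 − (1−0.03)·∏(1−qᵢ) over the active causes.
Numerator (weight on configurations with flaky test harness): 0.979224×0.249 = 0.243827
The normalizing constant is 0.83245×0.751 + 0.979224×0.249 = 0.868997
Posterior = 0.243827 / 0.868997 ≈ 0.281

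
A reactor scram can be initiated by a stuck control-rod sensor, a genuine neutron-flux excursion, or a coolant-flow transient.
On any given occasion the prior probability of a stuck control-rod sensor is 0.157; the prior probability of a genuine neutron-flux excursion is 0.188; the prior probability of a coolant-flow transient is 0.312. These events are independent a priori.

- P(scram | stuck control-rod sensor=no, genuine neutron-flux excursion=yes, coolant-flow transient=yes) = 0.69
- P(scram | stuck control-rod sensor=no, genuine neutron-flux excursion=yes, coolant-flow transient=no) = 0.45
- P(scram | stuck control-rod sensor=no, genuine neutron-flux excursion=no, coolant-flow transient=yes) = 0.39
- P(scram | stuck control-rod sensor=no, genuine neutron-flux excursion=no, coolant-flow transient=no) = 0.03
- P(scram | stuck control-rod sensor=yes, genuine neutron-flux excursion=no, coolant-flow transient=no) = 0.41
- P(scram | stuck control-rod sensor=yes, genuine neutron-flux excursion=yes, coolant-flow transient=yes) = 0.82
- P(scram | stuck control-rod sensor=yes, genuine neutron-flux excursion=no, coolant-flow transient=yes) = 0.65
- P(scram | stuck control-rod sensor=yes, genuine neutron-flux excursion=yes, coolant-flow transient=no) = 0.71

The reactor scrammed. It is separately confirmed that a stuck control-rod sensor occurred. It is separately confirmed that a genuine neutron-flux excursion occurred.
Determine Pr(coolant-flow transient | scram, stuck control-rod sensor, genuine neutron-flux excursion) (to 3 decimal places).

Pr(coolant-flow transient | scram, stuck control-rod sensor, genuine neutron-flux excursion) ≈ 0.344

Sum P(scram|·) weighted by the priors over both values of coolant-flow transient:
  P(scram | stuck control-rod sensor, genuine neutron-flux excursion) = 0.71×0.688 + 0.82×0.312
        = 0.488480 + 0.255840 = 0.744320
Configurations with coolant-flow transient contribute 0.255840, so
  P(coolant-flow transient | scram, stuck control-rod sensor, genuine neutron-flux excursion) = 0.255840 / 0.744320 ≈ 0.344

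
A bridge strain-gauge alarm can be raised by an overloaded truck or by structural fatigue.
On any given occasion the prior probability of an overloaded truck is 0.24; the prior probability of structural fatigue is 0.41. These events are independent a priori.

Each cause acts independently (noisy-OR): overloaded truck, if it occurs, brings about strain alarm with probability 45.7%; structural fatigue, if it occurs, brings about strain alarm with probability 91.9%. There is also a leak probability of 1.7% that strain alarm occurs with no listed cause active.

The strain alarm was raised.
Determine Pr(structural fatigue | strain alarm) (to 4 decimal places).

Pr(structural fatigue | strain alarm) ≈ 0.8380

Under noisy-OR, P(strain alarm | causes) = 1 − (1−0.017)·∏(1−qᵢ) over the active causes.
Sum P(strain alarm|·) weighted by the priors over the 4 (overloaded truck, structural fatigue) configurations:
  P(strain alarm) = 0.017·0.76·0.59 + 0.920377·0.76·0.41 + 0.466231·0.24·0.59 + 0.956765·0.24·0.41
        = 0.007623 + 0.286789 + 0.066018 + 0.094146 = 0.454576
Configurations with structural fatigue contribute 0.380935, so
  P(structural fatigue | strain alarm) = 0.380935 / 0.454576 ≈ 0.8380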